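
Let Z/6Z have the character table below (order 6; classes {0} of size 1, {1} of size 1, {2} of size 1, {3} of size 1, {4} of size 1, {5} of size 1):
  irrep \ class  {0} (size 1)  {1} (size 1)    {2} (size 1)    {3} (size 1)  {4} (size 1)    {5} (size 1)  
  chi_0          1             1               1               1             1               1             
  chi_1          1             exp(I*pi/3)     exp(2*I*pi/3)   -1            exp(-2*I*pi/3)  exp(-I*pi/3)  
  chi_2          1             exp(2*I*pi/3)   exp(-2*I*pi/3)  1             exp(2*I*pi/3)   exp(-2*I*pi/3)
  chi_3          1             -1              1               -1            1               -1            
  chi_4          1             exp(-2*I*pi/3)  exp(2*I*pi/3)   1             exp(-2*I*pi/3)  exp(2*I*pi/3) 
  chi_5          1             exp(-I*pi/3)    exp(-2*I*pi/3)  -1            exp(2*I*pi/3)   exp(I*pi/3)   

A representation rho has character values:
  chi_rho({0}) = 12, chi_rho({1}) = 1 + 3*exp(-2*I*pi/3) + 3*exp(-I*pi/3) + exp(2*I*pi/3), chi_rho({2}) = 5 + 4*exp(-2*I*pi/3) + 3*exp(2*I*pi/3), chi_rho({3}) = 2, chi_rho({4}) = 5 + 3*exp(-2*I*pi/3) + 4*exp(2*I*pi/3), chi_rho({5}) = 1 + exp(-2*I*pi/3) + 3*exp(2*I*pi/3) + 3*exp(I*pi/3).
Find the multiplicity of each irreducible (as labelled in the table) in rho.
Multiplicities: chi_0: 3, chi_1: 0, chi_2: 1, chi_3: 2, chi_4: 3, chi_5: 3.

Explanation: Use <chi_rho, chi> = (1/|G|) sum_C |C| * chi_rho(C) * conj(chi(C)) with |G| = 6 for each irreducible chi in the table:
  <chi_rho, chi_0> = (1/6)[1*(12)*conj(1) + 1*(1 + 3*exp(-2*I*pi/3) + 3*exp(-I*pi/3) + exp(2*I*pi/3))*conj(1) + 1*(5 + 4*exp(-2*I*pi/3) + 3*exp(2*I*pi/3))*conj(1) + 1*(2)*conj(1) + 1*(5 + 3*exp(-2*I*pi/3) + 4*exp(2*I*pi/3))*conj(1) + 1*(1 + exp(-2*I*pi/3) + 3*exp(2*I*pi/3) + 3*exp(I*pi/3))*conj(1)]
      = (1/6)[(12) + (1 + 3*exp(-2*I*pi/3) + 3*exp(-I*pi/3) + exp(2*I*pi/3)) + (5 + 4*exp(-2*I*pi/3) + 3*exp(2*I*pi/3)) + (2) + (5 + 3*exp(-2*I*pi/3) + 4*exp(2*I*pi/3)) + (1 + exp(-2*I*pi/3) + 3*exp(2*I*pi/3) + 3*exp(I*pi/3))] = 18/6 = 3
  <chi_rho, chi_1> = (1/6)[1*(12)*conj(1) + 1*(1 + 3*exp(-2*I*pi/3) + 3*exp(-I*pi/3) + exp(2*I*pi/3))*conj(exp(I*pi/3)) + 1*(5 + 4*exp(-2*I*pi/3) + 3*exp(2*I*pi/3))*conj(exp(2*I*pi/3)) + 1*(2)*conj(-1) + 1*(5 + 3*exp(-2*I*pi/3) + 4*exp(2*I*pi/3))*conj(exp(-2*I*pi/3)) + 1*(1 + exp(-2*I*pi/3) + 3*exp(2*I*pi/3) + 3*exp(I*pi/3))*conj(exp(-I*pi/3))]
      = (1/6)[(12) + (-3 + 3*exp(-2*I*pi/3) + exp(-I*pi/3) + exp(I*pi/3)) + (3 + 5*exp(-2*I*pi/3) + 4*exp(2*I*pi/3)) + (-2) + (3 + 4*exp(-2*I*pi/3) + 5*exp(2*I*pi/3)) + (-3 + exp(-I*pi/3) + exp(I*pi/3) + 3*exp(2*I*pi/3))] = 0/6 = 0
  <chi_rho, chi_2> = (1/6)[1*(12)*conj(1) + 1*(1 + 3*exp(-2*I*pi/3) + 3*exp(-I*pi/3) + exp(2*I*pi/3))*conj(exp(2*I*pi/3)) + 1*(5 + 4*exp(-2*I*pi/3) + 3*exp(2*I*pi/3))*conj(exp(-2*I*pi/3)) + 1*(2)*conj(1) + 1*(5 + 3*exp(-2*I*pi/3) + 4*exp(2*I*pi/3))*conj(exp(2*I*pi/3)) + 1*(1 + exp(-2*I*pi/3) + 3*exp(2*I*pi/3) + 3*exp(I*pi/3))*conj(exp(-2*I*pi/3))]
      = (1/6)[(12) + (-2 + exp(-2*I*pi/3) + 3*exp(2*I*pi/3)) + (4 + 3*exp(-2*I*pi/3) + 5*exp(2*I*pi/3)) + (2) + (4 + 5*exp(-2*I*pi/3) + 3*exp(2*I*pi/3)) + (-2 + 3*exp(-2*I*pi/3) + exp(2*I*pi/3))] = 6/6 = 1
  <chi_rho, chi_3> = (1/6)[1*(12)*conj(1) + 1*(1 + 3*exp(-2*I*pi/3) + 3*exp(-I*pi/3) + exp(2*I*pi/3))*conj(-1) + 1*(5 + 4*exp(-2*I*pi/3) + 3*exp(2*I*pi/3))*conj(1) + 1*(2)*conj(-1) + 1*(5 + 3*exp(-2*I*pi/3) + 4*exp(2*I*pi/3))*conj(1) + 1*(1 + exp(-2*I*pi/3) + 3*exp(2*I*pi/3) + 3*exp(I*pi/3))*conj(-1)]
      = (1/6)[(12) + (-1 - exp(2*I*pi/3) - 3*exp(-I*pi/3) - 3*exp(-2*I*pi/3)) + (5 + 4*exp(-2*I*pi/3) + 3*exp(2*I*pi/3)) + (-2) + (5 + 3*exp(-2*I*pi/3) + 4*exp(2*I*pi/3)) + (-1 - 3*exp(I*pi/3) - 3*exp(2*I*pi/3) - exp(-2*I*pi/3))] = 12/6 = 2
  <chi_rho, chi_4> = (1/6)[1*(12)*conj(1) + 1*(1 + 3*exp(-2*I*pi/3) + 3*exp(-I*pi/3) + exp(2*I*pi/3))*conj(exp(-2*I*pi/3)) + 1*(5 + 4*exp(-2*I*pi/3) + 3*exp(2*I*pi/3))*conj(exp(2*I*pi/3)) + 1*(2)*conj(1) + 1*(5 + 3*exp(-2*I*pi/3) + 4*exp(2*I*pi/3))*conj(exp(-2*I*pi/3)) + 1*(1 + exp(-2*I*pi/3) + 3*exp(2*I*pi/3) + 3*exp(I*pi/3))*conj(exp(2*I*pi/3))]
      = (1/6)[(12) + (3 + exp(-2*I*pi/3) + exp(2*I*pi/3) + 3*exp(I*pi/3)) + (3 + 5*exp(-2*I*pi/3) + 4*exp(2*I*pi/3)) + (2) + (3 + 4*exp(-2*I*pi/3) + 5*exp(2*I*pi/3)) + (3 + 3*exp(-I*pi/3) + exp(-2*I*pi/3) + exp(2*I*pi/3))] = 18/6 = 3
  <chi_rho, chi_5> = (1/6)[1*(12)*conj(1) + 1*(1 + 3*exp(-2*I*pi/3) + 3*exp(-I*pi/3) + exp(2*I*pi/3))*conj(exp(-I*pi/3)) + 1*(5 + 4*exp(-2*I*pi/3) + 3*exp(2*I*pi/3))*conj(exp(-2*I*pi/3)) + 1*(2)*conj(-1) + 1*(5 + 3*exp(-2*I*pi/3) + 4*exp(2*I*pi/3))*conj(exp(2*I*pi/3)) + 1*(1 + exp(-2*I*pi/3) + 3*exp(2*I*pi/3) + 3*exp(I*pi/3))*conj(exp(I*pi/3))]
      = (1/6)[(12) + (2 + 3*exp(-I*pi/3) + exp(I*pi/3)) + (4 + 3*exp(-2*I*pi/3) + 5*exp(2*I*pi/3)) + (-2) + (4 + 5*exp(-2*I*pi/3) + 3*exp(2*I*pi/3)) + (2 + exp(-I*pi/3) + 3*exp(I*pi/3))] = 18/6 = 3
(Exp terms are combined using exp(i*s)*conj(exp(i*t)) = exp(i*(s-t)), and sums of them are collapsed using the identity that for every m > 1 the m distinct m-th roots of unity sum to 0, e.g. 1 + exp(2*I*pi/3) + exp(-2*I*pi/3) = 0.)
Dimension check: dim(rho) = sum (mult * dim) = 3*1 + 0*1 + 1*1 + 2*1 + 3*1 + 3*1 = 12 = chi_rho(e) = 12.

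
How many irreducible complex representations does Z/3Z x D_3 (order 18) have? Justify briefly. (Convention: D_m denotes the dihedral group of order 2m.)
9

Why: The number of irreducible complex representations of a finite group equals its number of conjugacy classes. For a direct product, #classes(G x H) = #classes(G) * #classes(H). Z/3Z has 3 classes (abelian), D_3 has 3 classes, so 3 * 3 = 9, so Z/3Z x D_3 (order 18) has exactly 9 irreducible complex representations.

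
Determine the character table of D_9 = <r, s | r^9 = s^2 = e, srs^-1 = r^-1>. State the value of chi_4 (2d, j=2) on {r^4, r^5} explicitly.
Conjugacy classes: {e} of size 1, {r^1, r^8} of size 2, {r^2, r^7} of size 2, {r^3, r^6} of size 2, {r^4, r^5} of size 2, {s, sr, ..., sr^8} of size 9.
Character table:
  irrep \ class              {e} (size 1)  {r^1, r^8} (size 2)  {r^2, r^7} (size 2)  {r^3, r^6} (size 2)  {r^4, r^5} (size 2)  {s, sr, ..., sr^8} (size 9)
  chi_1 (triv)               1             1                    1                    1                    1                    1                          
  chi_2 (sign: r->1, s->-1)  1             1                    1                    1                    1                    -1                         
  chi_3 (2d, j=1)            2             2*cos(2*pi/9)        2*cos(4*pi/9)        -1                   -2*cos(pi/9)         0                          
  chi_4 (2d, j=2)            2             2*cos(4*pi/9)        -2*cos(pi/9)         -1                   2*cos(2*pi/9)        0                          
  chi_5 (2d, j=3)            2             -1                   -1                   2                    -1                   0                          
  chi_6 (2d, j=4)            2             -2*cos(pi/9)         2*cos(2*pi/9)        -1                   2*cos(4*pi/9)        0                          

Spot check: chi_4 (2d, j=2) on {r^4, r^5} = 2*cos(2*pi/9).

Proof sketch: D_9 has order 2*9 = 18 with 6 conjugacy classes, hence 6 irreducibles. Sum of squared dims 1 + 1 + 4 + 4 + 4 + 4 = 18 = |G|. Linear characters come from the abelianisation; the 2-dimensional irreps have character r^k -> 2*cos(2*pi*j*k/9), reflections -> 0.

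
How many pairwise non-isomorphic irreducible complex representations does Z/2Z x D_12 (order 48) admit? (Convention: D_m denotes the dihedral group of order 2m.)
18

Reasoning: The number of irreducible complex representations of a finite group equals its number of conjugacy classes. For a direct product, #classes(G x H) = #classes(G) * #classes(H). Z/2Z has 2 classes (abelian), D_12 has 9 classes, so 2 * 9 = 18, so Z/2Z x D_12 (order 48) has exactly 18 irreducible complex representations.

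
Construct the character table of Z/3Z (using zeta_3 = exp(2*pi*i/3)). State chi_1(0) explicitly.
Character table of Z/3Z (irreps indexed chi_0,...,chi_2 with chi_k(m) = zeta_3^(k*m), zeta_3 = exp(2*pi*i/3)):
  irrep \ class  {0} (size 1)  {1} (size 1)    {2} (size 1)  
  chi_0          1             1               1             
  chi_1          1             exp(2*I*pi/3)   exp(-2*I*pi/3)
  chi_2          1             exp(-2*I*pi/3)  exp(2*I*pi/3) 

Spot check: chi_1(0) = zeta_3^(1*0) = zeta_3^0 = 1.

Solution. Z/3Z is abelian, so all 3 irreducible complex representations are 1-dimensional. They are given by chi_k(m) = zeta_3^(k*m) for k = 0,...,2. Row orthogonality: sum_m chi_k(m) conj(chi_l(m)) = 3 * [k = l].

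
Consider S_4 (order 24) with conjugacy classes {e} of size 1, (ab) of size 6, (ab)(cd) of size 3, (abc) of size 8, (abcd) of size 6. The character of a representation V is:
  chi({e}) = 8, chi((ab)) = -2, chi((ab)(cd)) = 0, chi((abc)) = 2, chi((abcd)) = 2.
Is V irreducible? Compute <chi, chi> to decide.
Not irreducible (reducible): <chi, chi> = 6 > 1.

Why: <chi, chi> = (1/|G|) sum_C |C| * |chi(C)|^2 = (1/24)[1*|8|^2 + 6*|-2|^2 + 3*|0|^2 + 8*|2|^2 + 6*|2|^2]
  = (1/24)[(64) + (24) + (0) + (32) + (24)] = 144/24 = 6.
A character is irreducible iff <chi, chi> = 1, so this representation is reducible.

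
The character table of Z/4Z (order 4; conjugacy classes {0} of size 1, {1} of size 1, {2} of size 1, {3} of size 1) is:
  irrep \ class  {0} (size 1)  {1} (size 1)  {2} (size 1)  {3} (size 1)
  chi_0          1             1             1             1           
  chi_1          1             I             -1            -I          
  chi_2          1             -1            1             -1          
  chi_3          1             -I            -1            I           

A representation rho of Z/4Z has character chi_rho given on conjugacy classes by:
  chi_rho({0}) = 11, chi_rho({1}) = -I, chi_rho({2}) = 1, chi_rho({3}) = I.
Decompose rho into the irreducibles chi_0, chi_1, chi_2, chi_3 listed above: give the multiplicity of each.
Multiplicities: chi_0: 3, chi_1: 2, chi_2: 3, chi_3: 3.

Solution. Use <chi_rho, chi> = (1/|G|) sum_C |C| * chi_rho(C) * conj(chi(C)) with |G| = 4 for each irreducible chi in the table:
  <chi_rho, chi_0> = (1/4)[1*(11)*conj(1) + 1*(-I)*conj(1) + 1*(1)*conj(1) + 1*(I)*conj(1)]
      = (1/4)[(11) + (-I) + (1) + (I)] = 12/4 = 3
  <chi_rho, chi_1> = (1/4)[1*(11)*conj(1) + 1*(-I)*conj(I) + 1*(1)*conj(-1) + 1*(I)*conj(-I)]
      = (1/4)[(11) + (-1) + (-1) + (-1)] = 8/4 = 2
  <chi_rho, chi_2> = (1/4)[1*(11)*conj(1) + 1*(-I)*conj(-1) + 1*(1)*conj(1) + 1*(I)*conj(-1)]
      = (1/4)[(11) + (I) + (1) + (-I)] = 12/4 = 3
  <chi_rho, chi_3> = (1/4)[1*(11)*conj(1) + 1*(-I)*conj(-I) + 1*(1)*conj(-1) + 1*(I)*conj(I)]
      = (1/4)[(11) + (1) + (-1) + (1)] = 12/4 = 3
(Exp terms are combined using exp(i*s)*conj(exp(i*t)) = exp(i*(s-t)), and sums of them are collapsed using the identity that for every m > 1 the m distinct m-th roots of unity sum to 0, e.g. 1 + exp(2*I*pi/3) + exp(-2*I*pi/3) = 0.)
Dimension check: dim(rho) = sum (mult * dim) = 3*1 + 2*1 + 3*1 + 3*1 = 11 = chi_rho(e) = 11.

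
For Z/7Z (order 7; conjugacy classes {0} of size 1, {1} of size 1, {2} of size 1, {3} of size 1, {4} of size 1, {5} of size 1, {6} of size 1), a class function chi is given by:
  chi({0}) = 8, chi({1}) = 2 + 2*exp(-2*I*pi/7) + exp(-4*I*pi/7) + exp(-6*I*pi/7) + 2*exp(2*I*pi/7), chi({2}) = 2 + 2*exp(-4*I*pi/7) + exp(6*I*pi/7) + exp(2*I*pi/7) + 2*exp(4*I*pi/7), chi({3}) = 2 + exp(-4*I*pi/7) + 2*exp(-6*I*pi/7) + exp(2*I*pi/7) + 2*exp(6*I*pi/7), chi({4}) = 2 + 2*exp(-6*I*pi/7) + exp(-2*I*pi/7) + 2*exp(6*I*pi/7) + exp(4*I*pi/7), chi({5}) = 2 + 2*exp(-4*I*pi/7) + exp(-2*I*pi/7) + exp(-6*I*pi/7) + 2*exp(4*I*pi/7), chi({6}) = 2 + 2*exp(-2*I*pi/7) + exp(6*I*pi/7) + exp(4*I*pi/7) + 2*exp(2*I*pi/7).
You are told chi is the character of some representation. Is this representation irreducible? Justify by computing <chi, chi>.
Not irreducible (reducible): <chi, chi> = 14 > 1.

Proof sketch: <chi, chi> = (1/|G|) sum_C |C| * |chi(C)|^2 = (1/7)[1*|8|^2 + 1*|2 + 2*exp(-2*I*pi/7) + exp(-4*I*pi/7) + exp(-6*I*pi/7) + 2*exp(2*I*pi/7)|^2 + 1*|2 + 2*exp(-4*I*pi/7) + exp(6*I*pi/7) + exp(2*I*pi/7) + 2*exp(4*I*pi/7)|^2 + 1*|2 + exp(-4*I*pi/7) + 2*exp(-6*I*pi/7) + exp(2*I*pi/7) + 2*exp(6*I*pi/7)|^2 + 1*|2 + 2*exp(-6*I*pi/7) + exp(-2*I*pi/7) + 2*exp(6*I*pi/7) + exp(4*I*pi/7)|^2 + 1*|2 + 2*exp(-4*I*pi/7) + exp(-2*I*pi/7) + exp(-6*I*pi/7) + 2*exp(4*I*pi/7)|^2 + 1*|2 + 2*exp(-2*I*pi/7) + exp(6*I*pi/7) + exp(4*I*pi/7) + 2*exp(2*I*pi/7)|^2]
  = (1/7)[(64) + (14 + 11*exp(-2*I*pi/7) + 8*exp(-4*I*pi/7) + 6*exp(-6*I*pi/7) + 6*exp(6*I*pi/7) + 8*exp(4*I*pi/7) + 11*exp(2*I*pi/7)) + (14 + 11*exp(-4*I*pi/7) + 6*exp(-2*I*pi/7) + 8*exp(-6*I*pi/7) + 8*exp(6*I*pi/7) + 6*exp(2*I*pi/7) + 11*exp(4*I*pi/7)) + (14 + 8*exp(-2*I*pi/7) + 6*exp(-4*I*pi/7) + 11*exp(-6*I*pi/7) + 11*exp(6*I*pi/7) + 6*exp(4*I*pi/7) + 8*exp(2*I*pi/7)) + (14 + 8*exp(-2*I*pi/7) + 6*exp(-4*I*pi/7) + 11*exp(-6*I*pi/7) + 11*exp(6*I*pi/7) + 6*exp(4*I*pi/7) + 8*exp(2*I*pi/7)) + (14 + 11*exp(-4*I*pi/7) + 6*exp(-2*I*pi/7) + 8*exp(-6*I*pi/7) + 8*exp(6*I*pi/7) + 6*exp(2*I*pi/7) + 11*exp(4*I*pi/7)) + (14 + 11*exp(-2*I*pi/7) + 8*exp(-4*I*pi/7) + 6*exp(-6*I*pi/7) + 6*exp(6*I*pi/7) + 8*exp(4*I*pi/7) + 11*exp(2*I*pi/7))] = 98/7 = 14.
(Exp terms are combined using exp(i*s)*conj(exp(i*t)) = exp(i*(s-t)), and sums of them are collapsed using the identity that for every m > 1 the m distinct m-th roots of unity sum to 0, e.g. 1 + exp(2*I*pi/3) + exp(-2*I*pi/3) = 0.)
A character is irreducible iff <chi, chi> = 1, so this representation is reducible.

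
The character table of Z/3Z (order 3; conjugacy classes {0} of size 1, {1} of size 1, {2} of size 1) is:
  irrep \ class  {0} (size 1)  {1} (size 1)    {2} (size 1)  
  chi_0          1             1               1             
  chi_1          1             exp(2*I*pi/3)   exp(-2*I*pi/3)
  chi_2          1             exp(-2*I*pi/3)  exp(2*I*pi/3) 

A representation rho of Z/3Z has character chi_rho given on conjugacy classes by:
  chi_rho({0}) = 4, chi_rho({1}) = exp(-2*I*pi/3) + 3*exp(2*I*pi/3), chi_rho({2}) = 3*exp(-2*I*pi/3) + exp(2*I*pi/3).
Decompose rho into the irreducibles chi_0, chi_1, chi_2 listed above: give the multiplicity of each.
Multiplicities: chi_0: 0, chi_1: 3, chi_2: 1.

Details: Use <chi_rho, chi> = (1/|G|) sum_C |C| * chi_rho(C) * conj(chi(C)) with |G| = 3 for each irreducible chi in the table:
  <chi_rho, chi_0> = (1/3)[1*(4)*conj(1) + 1*(exp(-2*I*pi/3) + 3*exp(2*I*pi/3))*conj(1) + 1*(3*exp(-2*I*pi/3) + exp(2*I*pi/3))*conj(1)]
      = (1/3)[(4) + (exp(-2*I*pi/3) + 3*exp(2*I*pi/3)) + (3*exp(-2*I*pi/3) + exp(2*I*pi/3))] = 0/3 = 0
  <chi_rho, chi_1> = (1/3)[1*(4)*conj(1) + 1*(exp(-2*I*pi/3) + 3*exp(2*I*pi/3))*conj(exp(2*I*pi/3)) + 1*(3*exp(-2*I*pi/3) + exp(2*I*pi/3))*conj(exp(-2*I*pi/3))]
      = (1/3)[(4) + (3 + exp(2*I*pi/3)) + (3 + exp(-2*I*pi/3))] = 9/3 = 3
  <chi_rho, chi_2> = (1/3)[1*(4)*conj(1) + 1*(exp(-2*I*pi/3) + 3*exp(2*I*pi/3))*conj(exp(-2*I*pi/3)) + 1*(3*exp(-2*I*pi/3) + exp(2*I*pi/3))*conj(exp(2*I*pi/3))]
      = (1/3)[(4) + (1 + 3*exp(-2*I*pi/3)) + (1 + 3*exp(2*I*pi/3))] = 3/3 = 1
(Exp terms are combined using exp(i*s)*conj(exp(i*t)) = exp(i*(s-t)), and sums of them are collapsed using the identity that for every m > 1 the m distinct m-th roots of unity sum to 0, e.g. 1 + exp(2*I*pi/3) + exp(-2*I*pi/3) = 0.)
Dimension check: dim(rho) = sum (mult * dim) = 0*1 + 3*1 + 1*1 = 4 = chi_rho(e) = 4.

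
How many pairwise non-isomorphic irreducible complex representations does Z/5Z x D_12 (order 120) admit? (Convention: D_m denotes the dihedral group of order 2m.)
45

Solution. The number of irreducible complex representations of a finite group equals its number of conjugacy classes. For a direct product, #classes(G x H) = #classes(G) * #classes(H). Z/5Z has 5 classes (abelian), D_12 has 9 classes, so 5 * 9 = 45, so Z/5Z x D_12 (order 120) has exactly 45 irreducible complex representations.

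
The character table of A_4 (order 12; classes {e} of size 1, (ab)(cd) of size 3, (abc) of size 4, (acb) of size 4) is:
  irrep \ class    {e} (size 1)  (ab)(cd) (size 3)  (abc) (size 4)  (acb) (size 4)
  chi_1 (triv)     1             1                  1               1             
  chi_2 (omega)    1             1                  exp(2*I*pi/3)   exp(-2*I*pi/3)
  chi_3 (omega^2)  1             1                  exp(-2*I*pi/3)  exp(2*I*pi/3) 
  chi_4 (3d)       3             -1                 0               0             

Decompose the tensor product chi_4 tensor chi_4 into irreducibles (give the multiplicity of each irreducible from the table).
chi_4 tensor chi_4 = chi_1 + chi_2 + chi_3 + 2*chi_4 (all other irreducibles have multiplicity 0).

Justification: The character of a tensor product is the pointwise product (chi_4 * chi_4)(C) = chi_4(C) * chi_4(C):
  {e}: (3)*(3), (ab)(cd): (-1)*(-1), (abc): (0)*(0), (acb): (0)*(0)
so (chi_4 * chi_4) takes values
  {e} -> 9, (ab)(cd) -> 1, (abc) -> 0, (acb) -> 0.
Now take the inner product of this character with each irreducible chi from the table, <chi_4*chi_4, chi> = (1/12) sum_C |C| (chi_4*chi_4)(C) conj(chi(C)):
  <chi_4*chi_4, chi_1> = (1/12)[1*(9)*conj(1) + 3*(1)*conj(1) + 4*(0)*conj(1) + 4*(0)*conj(1)]
      = (1/12)[(9) + (3) + (0) + (0)] = 12/12 = 1
  <chi_4*chi_4, chi_2> = (1/12)[1*(9)*conj(1) + 3*(1)*conj(1) + 4*(0)*conj(exp(2*I*pi/3)) + 4*(0)*conj(exp(-2*I*pi/3))]
      = (1/12)[(9) + (3) + (0) + (0)] = 12/12 = 1
  <chi_4*chi_4, chi_3> = (1/12)[1*(9)*conj(1) + 3*(1)*conj(1) + 4*(0)*conj(exp(-2*I*pi/3)) + 4*(0)*conj(exp(2*I*pi/3))]
      = (1/12)[(9) + (3) + (0) + (0)] = 12/12 = 1
  <chi_4*chi_4, chi_4> = (1/12)[1*(9)*conj(3) + 3*(1)*conj(-1) + 4*(0)*conj(0) + 4*(0)*conj(0)]
      = (1/12)[(27) + (-3) + (0) + (0)] = 24/12 = 2
(Exp terms are combined using exp(i*s)*conj(exp(i*t)) = exp(i*(s-t)), and sums of them are collapsed using the identity that for every m > 1 the m distinct m-th roots of unity sum to 0, e.g. 1 + exp(2*I*pi/3) + exp(-2*I*pi/3) = 0.)
Hence the multiplicities are chi_1: 1, chi_2: 1, chi_3: 1, chi_4: 2. Dimension check: dim(chi_4)*dim(chi_4) = 3*3 = 9 and sum (mult * dim) = 1*1 + 1*1 + 1*1 + 2*3 = 9.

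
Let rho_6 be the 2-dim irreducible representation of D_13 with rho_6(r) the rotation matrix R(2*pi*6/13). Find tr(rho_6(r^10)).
chi_{rho_6}(r^10) = 2*cos(2*pi*6*10/13) = -2*cos(3*pi/13)

Solution. rho_6(r^10) is rotation by angle 2*pi*6*10/13, whose trace is 2*cos(2*pi*6*10/13) = -2*cos(3*pi/13).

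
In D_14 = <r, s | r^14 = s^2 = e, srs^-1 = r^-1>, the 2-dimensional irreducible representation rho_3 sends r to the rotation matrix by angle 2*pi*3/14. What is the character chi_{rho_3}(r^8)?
chi_{rho_3}(r^8) = 2*cos(2*pi*3*8/14) = -2*cos(3*pi/7)

Derivation: rho_3(r^8) is rotation by angle 2*pi*3*8/14, whose trace is 2*cos(2*pi*3*8/14) = -2*cos(3*pi/7).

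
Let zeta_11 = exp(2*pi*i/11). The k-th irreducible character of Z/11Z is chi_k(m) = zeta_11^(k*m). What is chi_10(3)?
chi_10(3) = zeta_11^30 = exp(-6*I*pi/11)

Proof sketch: chi_10(3) = zeta_11^(10*3) = zeta_11^30. Since zeta_11^11 = 1, this equals zeta_11^8 = exp(2*pi*i*8/11) = exp(-6*I*pi/11).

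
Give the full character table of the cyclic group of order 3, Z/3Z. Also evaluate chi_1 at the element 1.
Character table of Z/3Z (irreps indexed chi_0,...,chi_2 with chi_k(m) = zeta_3^(k*m), zeta_3 = exp(2*pi*i/3)):
  irrep \ class  {0} (size 1)  {1} (size 1)    {2} (size 1)  
  chi_0          1             1               1             
  chi_1          1             exp(2*I*pi/3)   exp(-2*I*pi/3)
  chi_2          1             exp(-2*I*pi/3)  exp(2*I*pi/3) 

Spot check: chi_1(1) = zeta_3^(1*1) = zeta_3^1 = exp(2*I*pi/3).

Working: Z/3Z is abelian, so all 3 irreducible complex representations are 1-dimensional. They are given by chi_k(m) = zeta_3^(k*m) for k = 0,...,2. Row orthogonality: sum_m chi_k(m) conj(chi_l(m)) = 3 * [k = l].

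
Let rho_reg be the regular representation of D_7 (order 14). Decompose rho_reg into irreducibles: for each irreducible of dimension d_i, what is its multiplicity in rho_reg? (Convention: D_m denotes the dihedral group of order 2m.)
Each irreducible V_i of dimension d_i appears with multiplicity d_i, i.e. rho_reg = (direct sum over all irreducibles V_i) d_i V_i. The irreducible dimensions for D_7 are 1, 1, 2, 2, 2: 2 irreducibles of dimension 1, each with multiplicity 1; 3 irreducibles of dimension 2, each with multiplicity 2. Total dimension 2*1*1 + 3*2*2 = 14 = |G|.

Reasoning: General theorem: in the regular representation of a finite group G, each irreducible appears with multiplicity equal to its dimension. Check: dim(rho_reg) = sum d_i^2 = 1 + 1 + 4 + 4 + 4 = 14 = |G|.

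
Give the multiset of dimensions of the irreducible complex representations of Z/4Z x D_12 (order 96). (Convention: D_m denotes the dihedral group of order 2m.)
Dimensions: 1, 1, 1, 1, 1, 1, 1, 1, 1, 1, 1, 1, 1, 1, 1, 1, 2, 2, 2, 2, 2, 2, 2, 2, 2, 2, 2, 2, 2, 2, 2, 2, 2, 2, 2, 2

Working: There are 36 irreducibles (= number of conjugacy classes). Their dimensions d_i satisfy sum d_i^2 = |G| = 96: 1 + 1 + 1 + 1 + 1 + 1 + 1 + 1 + 1 + 1 + 1 + 1 + 1 + 1 + 1 + 1 + 4 + 4 + 4 + 4 + 4 + 4 + 4 + 4 + 4 + 4 + 4 + 4 + 4 + 4 + 4 + 4 + 4 + 4 + 4 + 4 = 96. (For the product with Z/4Z: each of the 4 1-dim characters of Z/4Z tensors with each irrep of D_12, giving 4 copies of each D_12-dimension.)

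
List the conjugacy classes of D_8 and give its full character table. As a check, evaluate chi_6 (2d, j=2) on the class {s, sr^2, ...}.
Conjugacy classes: {e} of size 1, {r^4} of size 1, {r^1, r^7} of size 2, {r^2, r^6} of size 2, {r^3, r^5} of size 2, {s, sr^2, ...} of size 4, {sr, sr^3, ...} of size 4.
Character table:
  irrep \ class              {e} (size 1)  {r^4} (size 1)  {r^1, r^7} (size 2)  {r^2, r^6} (size 2)  {r^3, r^5} (size 2)  {s, sr^2, ...} (size 4)  {sr, sr^3, ...} (size 4)
  chi_1 (triv)               1             1               1                    1                    1                    1                        1                       
  chi_2 (sign: r->1, s->-1)  1             1               1                    1                    1                    -1                       -1                      
  chi_3 (r->-1, s->1)        1             1               -1                   1                    -1                   1                        -1                      
  chi_4 (r->-1, s->-1)       1             1               -1                   1                    -1                   -1                       1                       
  chi_5 (2d, j=1)            2             -2              sqrt(2)              0                    -sqrt(2)             0                        0                       
  chi_6 (2d, j=2)            2             2               0                    -2                   0                    0                        0                       
  chi_7 (2d, j=3)            2             -2              -sqrt(2)             0                    sqrt(2)              0                        0                       

Spot check: chi_6 (2d, j=2) on {s, sr^2, ...} = 0.

Working: D_8 has order 2*8 = 16 with 7 conjugacy classes, hence 7 irreducibles. Sum of squared dims 1 + 1 + 1 + 1 + 4 + 4 + 4 = 16 = |G|. Linear characters come from the abelianisation; the 2-dimensional irreps have character r^k -> 2*cos(2*pi*j*k/8), reflections -> 0.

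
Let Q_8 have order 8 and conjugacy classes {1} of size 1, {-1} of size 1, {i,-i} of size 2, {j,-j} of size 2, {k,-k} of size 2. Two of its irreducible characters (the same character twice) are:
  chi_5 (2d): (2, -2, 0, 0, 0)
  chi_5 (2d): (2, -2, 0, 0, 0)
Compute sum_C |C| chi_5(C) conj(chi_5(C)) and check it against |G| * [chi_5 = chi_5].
Sum = 8 = |G| = 8; so <chi_5, chi_5> = 1 (norm-1 confirms irreducibility).

Argument: Compute term by term over conjugacy classes (|C| * chi_5(C) * conj(chi_5(C))):
  1*(2)*conj(2) + 1*(-2)*conj(-2) + 2*(0)*conj(0) + 2*(0)*conj(0) + 2*(0)*conj(0)
  = (4) + (4) + (0) + (0) + (0)
  = 8.
Dividing by |G| = 8 gives 8/8 = 1, matching the row-orthogonality relation <chi_5, chi_5> = [chi_5 = chi_5].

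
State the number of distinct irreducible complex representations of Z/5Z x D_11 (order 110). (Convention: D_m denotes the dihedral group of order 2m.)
35

Working: The number of irreducible complex representations of a finite group equals its number of conjugacy classes. For a direct product, #classes(G x H) = #classes(G) * #classes(H). Z/5Z has 5 classes (abelian), D_11 has 7 classes, so 5 * 7 = 35, so Z/5Z x D_11 (order 110) has exactly 35 irreducible complex representations.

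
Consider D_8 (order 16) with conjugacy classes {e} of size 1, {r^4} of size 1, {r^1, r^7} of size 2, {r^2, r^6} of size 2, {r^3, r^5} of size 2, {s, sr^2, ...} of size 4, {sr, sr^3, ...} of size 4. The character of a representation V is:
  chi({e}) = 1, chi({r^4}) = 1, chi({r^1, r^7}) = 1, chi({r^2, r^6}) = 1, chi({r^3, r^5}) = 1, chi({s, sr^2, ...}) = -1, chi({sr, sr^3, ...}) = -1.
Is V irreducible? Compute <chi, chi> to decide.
Irreducible: <chi, chi> = 1.

<chi, chi> = (1/|G|) sum_C |C| * |chi(C)|^2 = (1/16)[1*|1|^2 + 1*|1|^2 + 2*|1|^2 + 2*|1|^2 + 2*|1|^2 + 4*|-1|^2 + 4*|-1|^2]
  = (1/16)[(1) + (1) + (2) + (2) + (2) + (4) + (4)] = 16/16 = 1.
A character is irreducible iff <chi, chi> = 1, so this representation is irreducible.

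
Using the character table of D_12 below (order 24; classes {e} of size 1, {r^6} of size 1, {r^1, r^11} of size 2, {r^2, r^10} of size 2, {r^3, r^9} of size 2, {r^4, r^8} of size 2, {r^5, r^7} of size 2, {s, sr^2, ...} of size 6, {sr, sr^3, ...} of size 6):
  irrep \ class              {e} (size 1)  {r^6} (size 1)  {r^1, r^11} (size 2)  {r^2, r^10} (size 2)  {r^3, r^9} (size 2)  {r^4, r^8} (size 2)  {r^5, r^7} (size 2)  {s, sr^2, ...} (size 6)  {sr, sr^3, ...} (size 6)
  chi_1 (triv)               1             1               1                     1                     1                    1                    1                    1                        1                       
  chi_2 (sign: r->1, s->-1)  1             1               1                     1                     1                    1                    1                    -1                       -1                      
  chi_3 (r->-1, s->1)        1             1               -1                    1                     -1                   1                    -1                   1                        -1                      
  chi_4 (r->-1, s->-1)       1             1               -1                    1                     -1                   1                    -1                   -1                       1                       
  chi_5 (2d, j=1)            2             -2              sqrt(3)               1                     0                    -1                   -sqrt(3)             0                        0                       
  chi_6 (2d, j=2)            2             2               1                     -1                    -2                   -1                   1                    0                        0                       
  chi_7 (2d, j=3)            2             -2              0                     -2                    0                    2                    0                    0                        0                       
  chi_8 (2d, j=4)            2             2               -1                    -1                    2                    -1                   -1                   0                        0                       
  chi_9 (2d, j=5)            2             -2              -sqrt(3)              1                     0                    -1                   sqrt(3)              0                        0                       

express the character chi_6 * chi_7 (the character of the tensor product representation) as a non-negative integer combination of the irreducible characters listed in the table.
chi_6 tensor chi_7 = chi_5 + chi_9 (all other irreducibles have multiplicity 0).

Solution. The character of a tensor product is the pointwise product (chi_6 * chi_7)(C) = chi_6(C) * chi_7(C):
  {e}: (2)*(2), {r^6}: (2)*(-2), {r^1, r^11}: (1)*(0), {r^2, r^10}: (-1)*(-2), {r^3, r^9}: (-2)*(0), {r^4, r^8}: (-1)*(2), {r^5, r^7}: (1)*(0), {s, sr^2, ...}: (0)*(0), {sr, sr^3, ...}: (0)*(0)
so (chi_6 * chi_7) takes values
  {e} -> 4, {r^6} -> -4, {r^1, r^11} -> 0, {r^2, r^10} -> 2, {r^3, r^9} -> 0, {r^4, r^8} -> -2, {r^5, r^7} -> 0, {s, sr^2, ...} -> 0, {sr, sr^3, ...} -> 0.
Now take the inner product of this character with each irreducible chi from the table, <chi_6*chi_7, chi> = (1/24) sum_C |C| (chi_6*chi_7)(C) conj(chi(C)):
  <chi_6*chi_7, chi_1> = (1/24)[1*(4)*conj(1) + 1*(-4)*conj(1) + 2*(0)*conj(1) + 2*(2)*conj(1) + 2*(0)*conj(1) + 2*(-2)*conj(1) + 2*(0)*conj(1) + 6*(0)*conj(1) + 6*(0)*conj(1)]
      = (1/24)[(4) + (-4) + (0) + (4) + (0) + (-4) + (0) + (0) + (0)] = 0/24 = 0
  <chi_6*chi_7, chi_2> = (1/24)[1*(4)*conj(1) + 1*(-4)*conj(1) + 2*(0)*conj(1) + 2*(2)*conj(1) + 2*(0)*conj(1) + 2*(-2)*conj(1) + 2*(0)*conj(1) + 6*(0)*conj(-1) + 6*(0)*conj(-1)]
      = (1/24)[(4) + (-4) + (0) + (4) + (0) + (-4) + (0) + (0) + (0)] = 0/24 = 0
  <chi_6*chi_7, chi_3> = (1/24)[1*(4)*conj(1) + 1*(-4)*conj(1) + 2*(0)*conj(-1) + 2*(2)*conj(1) + 2*(0)*conj(-1) + 2*(-2)*conj(1) + 2*(0)*conj(-1) + 6*(0)*conj(1) + 6*(0)*conj(-1)]
      = (1/24)[(4) + (-4) + (0) + (4) + (0) + (-4) + (0) + (0) + (0)] = 0/24 = 0
  <chi_6*chi_7, chi_4> = (1/24)[1*(4)*conj(1) + 1*(-4)*conj(1) + 2*(0)*conj(-1) + 2*(2)*conj(1) + 2*(0)*conj(-1) + 2*(-2)*conj(1) + 2*(0)*conj(-1) + 6*(0)*conj(-1) + 6*(0)*conj(1)]
      = (1/24)[(4) + (-4) + (0) + (4) + (0) + (-4) + (0) + (0) + (0)] = 0/24 = 0
  <chi_6*chi_7, chi_5> = (1/24)[1*(4)*conj(2) + 1*(-4)*conj(-2) + 2*(0)*conj(sqrt(3)) + 2*(2)*conj(1) + 2*(0)*conj(0) + 2*(-2)*conj(-1) + 2*(0)*conj(-sqrt(3)) + 6*(0)*conj(0) + 6*(0)*conj(0)]
      = (1/24)[(8) + (8) + (0) + (4) + (0) + (4) + (0) + (0) + (0)] = 24/24 = 1
  <chi_6*chi_7, chi_6> = (1/24)[1*(4)*conj(2) + 1*(-4)*conj(2) + 2*(0)*conj(1) + 2*(2)*conj(-1) + 2*(0)*conj(-2) + 2*(-2)*conj(-1) + 2*(0)*conj(1) + 6*(0)*conj(0) + 6*(0)*conj(0)]
      = (1/24)[(8) + (-8) + (0) + (-4) + (0) + (4) + (0) + (0) + (0)] = 0/24 = 0
  <chi_6*chi_7, chi_7> = (1/24)[1*(4)*conj(2) + 1*(-4)*conj(-2) + 2*(0)*conj(0) + 2*(2)*conj(-2) + 2*(0)*conj(0) + 2*(-2)*conj(2) + 2*(0)*conj(0) + 6*(0)*conj(0) + 6*(0)*conj(0)]
      = (1/24)[(8) + (8) + (0) + (-8) + (0) + (-8) + (0) + (0) + (0)] = 0/24 = 0
  <chi_6*chi_7, chi_8> = (1/24)[1*(4)*conj(2) + 1*(-4)*conj(2) + 2*(0)*conj(-1) + 2*(2)*conj(-1) + 2*(0)*conj(2) + 2*(-2)*conj(-1) + 2*(0)*conj(-1) + 6*(0)*conj(0) + 6*(0)*conj(0)]
      = (1/24)[(8) + (-8) + (0) + (-4) + (0) + (4) + (0) + (0) + (0)] = 0/24 = 0
  <chi_6*chi_7, chi_9> = (1/24)[1*(4)*conj(2) + 1*(-4)*conj(-2) + 2*(0)*conj(-sqrt(3)) + 2*(2)*conj(1) + 2*(0)*conj(0) + 2*(-2)*conj(-1) + 2*(0)*conj(sqrt(3)) + 6*(0)*conj(0) + 6*(0)*conj(0)]
      = (1/24)[(8) + (8) + (0) + (4) + (0) + (4) + (0) + (0) + (0)] = 24/24 = 1
Hence the multiplicities are chi_5: 1, chi_9: 1. Dimension check: dim(chi_6)*dim(chi_7) = 2*2 = 4 and sum (mult * dim) = 1*2 + 1*2 = 4.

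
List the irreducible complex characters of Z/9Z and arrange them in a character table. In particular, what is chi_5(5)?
Character table of Z/9Z (irreps indexed chi_0,...,chi_8 with chi_k(m) = zeta_9^(k*m), zeta_9 = exp(2*pi*i/9)):
  irrep \ class  {0} (size 1)  {1} (size 1)    {2} (size 1)    {3} (size 1)    {4} (size 1)    {5} (size 1)    {6} (size 1)    {7} (size 1)    {8} (size 1)  
  chi_0          1             1               1               1               1               1               1               1               1             
  chi_1          1             exp(2*I*pi/9)   exp(4*I*pi/9)   exp(2*I*pi/3)   exp(8*I*pi/9)   exp(-8*I*pi/9)  exp(-2*I*pi/3)  exp(-4*I*pi/9)  exp(-2*I*pi/9)
  chi_2          1             exp(4*I*pi/9)   exp(8*I*pi/9)   exp(-2*I*pi/3)  exp(-2*I*pi/9)  exp(2*I*pi/9)   exp(2*I*pi/3)   exp(-8*I*pi/9)  exp(-4*I*pi/9)
  chi_3          1             exp(2*I*pi/3)   exp(-2*I*pi/3)  1               exp(2*I*pi/3)   exp(-2*I*pi/3)  1               exp(2*I*pi/3)   exp(-2*I*pi/3)
  chi_4          1             exp(8*I*pi/9)   exp(-2*I*pi/9)  exp(2*I*pi/3)   exp(-4*I*pi/9)  exp(4*I*pi/9)   exp(-2*I*pi/3)  exp(2*I*pi/9)   exp(-8*I*pi/9)
  chi_5          1             exp(-8*I*pi/9)  exp(2*I*pi/9)   exp(-2*I*pi/3)  exp(4*I*pi/9)   exp(-4*I*pi/9)  exp(2*I*pi/3)   exp(-2*I*pi/9)  exp(8*I*pi/9) 
  chi_6          1             exp(-2*I*pi/3)  exp(2*I*pi/3)   1               exp(-2*I*pi/3)  exp(2*I*pi/3)   1               exp(-2*I*pi/3)  exp(2*I*pi/3) 
  chi_7          1             exp(-4*I*pi/9)  exp(-8*I*pi/9)  exp(2*I*pi/3)   exp(2*I*pi/9)   exp(-2*I*pi/9)  exp(-2*I*pi/3)  exp(8*I*pi/9)   exp(4*I*pi/9) 
  chi_8          1             exp(-2*I*pi/9)  exp(-4*I*pi/9)  exp(-2*I*pi/3)  exp(-8*I*pi/9)  exp(8*I*pi/9)   exp(2*I*pi/3)   exp(4*I*pi/9)   exp(2*I*pi/9) 

Spot check: chi_5(5) = zeta_9^(5*5) = zeta_9^25 = exp(-4*I*pi/9).

Details: Z/9Z is abelian, so all 9 irreducible complex representations are 1-dimensional. They are given by chi_k(m) = zeta_9^(k*m) for k = 0,...,8. Row orthogonality: sum_m chi_k(m) conj(chi_l(m)) = 9 * [k = l].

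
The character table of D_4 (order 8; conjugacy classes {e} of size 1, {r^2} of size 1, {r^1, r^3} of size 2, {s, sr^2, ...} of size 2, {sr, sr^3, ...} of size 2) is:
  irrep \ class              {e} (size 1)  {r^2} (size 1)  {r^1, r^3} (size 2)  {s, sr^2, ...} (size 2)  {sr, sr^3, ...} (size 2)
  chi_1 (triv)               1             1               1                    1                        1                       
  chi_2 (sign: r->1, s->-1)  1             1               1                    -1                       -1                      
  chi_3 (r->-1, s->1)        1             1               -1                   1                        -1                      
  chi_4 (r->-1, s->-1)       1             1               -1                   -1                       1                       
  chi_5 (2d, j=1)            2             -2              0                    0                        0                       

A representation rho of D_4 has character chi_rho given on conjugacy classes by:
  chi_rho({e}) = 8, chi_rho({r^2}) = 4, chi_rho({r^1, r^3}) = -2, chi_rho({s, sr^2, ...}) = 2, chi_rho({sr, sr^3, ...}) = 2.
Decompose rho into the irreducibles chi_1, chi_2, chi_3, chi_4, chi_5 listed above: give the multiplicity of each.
Multiplicities: chi_1: 2, chi_2: 0, chi_3: 2, chi_4: 2, chi_5: 1.

Derivation: Use <chi_rho, chi> = (1/|G|) sum_C |C| * chi_rho(C) * conj(chi(C)) with |G| = 8 for each irreducible chi in the table:
  <chi_rho, chi_1> = (1/8)[1*(8)*conj(1) + 1*(4)*conj(1) + 2*(-2)*conj(1) + 2*(2)*conj(1) + 2*(2)*conj(1)]
      = (1/8)[(8) + (4) + (-4) + (4) + (4)] = 16/8 = 2
  <chi_rho, chi_2> = (1/8)[1*(8)*conj(1) + 1*(4)*conj(1) + 2*(-2)*conj(1) + 2*(2)*conj(-1) + 2*(2)*conj(-1)]
      = (1/8)[(8) + (4) + (-4) + (-4) + (-4)] = 0/8 = 0
  <chi_rho, chi_3> = (1/8)[1*(8)*conj(1) + 1*(4)*conj(1) + 2*(-2)*conj(-1) + 2*(2)*conj(1) + 2*(2)*conj(-1)]
      = (1/8)[(8) + (4) + (4) + (4) + (-4)] = 16/8 = 2
  <chi_rho, chi_4> = (1/8)[1*(8)*conj(1) + 1*(4)*conj(1) + 2*(-2)*conj(-1) + 2*(2)*conj(-1) + 2*(2)*conj(1)]
      = (1/8)[(8) + (4) + (4) + (-4) + (4)] = 16/8 = 2
  <chi_rho, chi_5> = (1/8)[1*(8)*conj(2) + 1*(4)*conj(-2) + 2*(-2)*conj(0) + 2*(2)*conj(0) + 2*(2)*conj(0)]
      = (1/8)[(16) + (-8) + (0) + (0) + (0)] = 8/8 = 1
Dimension check: dim(rho) = sum (mult * dim) = 2*1 + 0*1 + 2*1 + 2*1 + 1*2 = 8 = chi_rho(e) = 8.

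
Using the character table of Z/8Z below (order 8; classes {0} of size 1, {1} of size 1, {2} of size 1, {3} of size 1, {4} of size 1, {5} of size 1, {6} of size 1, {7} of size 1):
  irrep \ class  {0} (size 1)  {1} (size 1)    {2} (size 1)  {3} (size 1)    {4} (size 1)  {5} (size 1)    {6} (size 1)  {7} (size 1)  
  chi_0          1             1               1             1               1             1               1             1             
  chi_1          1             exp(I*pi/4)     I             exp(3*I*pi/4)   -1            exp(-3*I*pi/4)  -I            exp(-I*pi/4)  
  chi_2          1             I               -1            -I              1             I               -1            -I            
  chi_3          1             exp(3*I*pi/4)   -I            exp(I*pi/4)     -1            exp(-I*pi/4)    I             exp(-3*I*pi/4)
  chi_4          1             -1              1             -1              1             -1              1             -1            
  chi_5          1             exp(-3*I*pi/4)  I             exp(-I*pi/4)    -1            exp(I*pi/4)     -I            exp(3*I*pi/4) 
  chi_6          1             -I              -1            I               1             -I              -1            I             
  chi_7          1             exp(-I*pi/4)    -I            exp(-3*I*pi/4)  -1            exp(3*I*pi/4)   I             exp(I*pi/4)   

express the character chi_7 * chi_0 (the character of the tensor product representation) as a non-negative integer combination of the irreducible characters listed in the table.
chi_7 tensor chi_0 = chi_7 (all other irreducibles have multiplicity 0).

Argument: The character of a tensor product is the pointwise product (chi_7 * chi_0)(C) = chi_7(C) * chi_0(C):
  {0}: (1)*(1), {1}: (exp(-I*pi/4))*(1), {2}: (-I)*(1), {3}: (exp(-3*I*pi/4))*(1), {4}: (-1)*(1), {5}: (exp(3*I*pi/4))*(1), {6}: (I)*(1), {7}: (exp(I*pi/4))*(1)
so (chi_7 * chi_0) takes values
  {0} -> 1, {1} -> exp(-I*pi/4), {2} -> -I, {3} -> exp(-3*I*pi/4), {4} -> -1, {5} -> exp(3*I*pi/4), {6} -> I, {7} -> exp(I*pi/4).
Now take the inner product of this character with each irreducible chi from the table, <chi_7*chi_0, chi> = (1/8) sum_C |C| (chi_7*chi_0)(C) conj(chi(C)):
  <chi_7*chi_0, chi_0> = (1/8)[1*(1)*conj(1) + 1*(exp(-I*pi/4))*conj(1) + 1*(-I)*conj(1) + 1*(exp(-3*I*pi/4))*conj(1) + 1*(-1)*conj(1) + 1*(exp(3*I*pi/4))*conj(1) + 1*(I)*conj(1) + 1*(exp(I*pi/4))*conj(1)]
      = (1/8)[(1) + (exp(-I*pi/4)) + (-I) + (exp(-3*I*pi/4)) + (-1) + (exp(3*I*pi/4)) + (I) + (exp(I*pi/4))] = 0/8 = 0
  <chi_7*chi_0, chi_1> = (1/8)[1*(1)*conj(1) + 1*(exp(-I*pi/4))*conj(exp(I*pi/4)) + 1*(-I)*conj(I) + 1*(exp(-3*I*pi/4))*conj(exp(3*I*pi/4)) + 1*(-1)*conj(-1) + 1*(exp(3*I*pi/4))*conj(exp(-3*I*pi/4)) + 1*(I)*conj(-I) + 1*(exp(I*pi/4))*conj(exp(-I*pi/4))]
      = (1/8)[(1) + (-I) + (-1) + (I) + (1) + (-I) + (-1) + (I)] = 0/8 = 0
  <chi_7*chi_0, chi_2> = (1/8)[1*(1)*conj(1) + 1*(exp(-I*pi/4))*conj(I) + 1*(-I)*conj(-1) + 1*(exp(-3*I*pi/4))*conj(-I) + 1*(-1)*conj(1) + 1*(exp(3*I*pi/4))*conj(I) + 1*(I)*conj(-1) + 1*(exp(I*pi/4))*conj(-I)]
      = (1/8)[(1) + (-exp(I*pi/4)) + (I) + (exp(-I*pi/4)) + (-1) + (-exp(-3*I*pi/4)) + (-I) + (exp(3*I*pi/4))] = 0/8 = 0
  <chi_7*chi_0, chi_3> = (1/8)[1*(1)*conj(1) + 1*(exp(-I*pi/4))*conj(exp(3*I*pi/4)) + 1*(-I)*conj(-I) + 1*(exp(-3*I*pi/4))*conj(exp(I*pi/4)) + 1*(-1)*conj(-1) + 1*(exp(3*I*pi/4))*conj(exp(-I*pi/4)) + 1*(I)*conj(I) + 1*(exp(I*pi/4))*conj(exp(-3*I*pi/4))]
      = (1/8)[(1) + (-1) + (1) + (-1) + (1) + (-1) + (1) + (-1)] = 0/8 = 0
  <chi_7*chi_0, chi_4> = (1/8)[1*(1)*conj(1) + 1*(exp(-I*pi/4))*conj(-1) + 1*(-I)*conj(1) + 1*(exp(-3*I*pi/4))*conj(-1) + 1*(-1)*conj(1) + 1*(exp(3*I*pi/4))*conj(-1) + 1*(I)*conj(1) + 1*(exp(I*pi/4))*conj(-1)]
      = (1/8)[(1) + (-exp(-I*pi/4)) + (-I) + (-exp(-3*I*pi/4)) + (-1) + (-exp(3*I*pi/4)) + (I) + (-exp(I*pi/4))] = 0/8 = 0
  <chi_7*chi_0, chi_5> = (1/8)[1*(1)*conj(1) + 1*(exp(-I*pi/4))*conj(exp(-3*I*pi/4)) + 1*(-I)*conj(I) + 1*(exp(-3*I*pi/4))*conj(exp(-I*pi/4)) + 1*(-1)*conj(-1) + 1*(exp(3*I*pi/4))*conj(exp(I*pi/4)) + 1*(I)*conj(-I) + 1*(exp(I*pi/4))*conj(exp(3*I*pi/4))]
      = (1/8)[(1) + (I) + (-1) + (-I) + (1) + (I) + (-1) + (-I)] = 0/8 = 0
  <chi_7*chi_0, chi_6> = (1/8)[1*(1)*conj(1) + 1*(exp(-I*pi/4))*conj(-I) + 1*(-I)*conj(-1) + 1*(exp(-3*I*pi/4))*conj(I) + 1*(-1)*conj(1) + 1*(exp(3*I*pi/4))*conj(-I) + 1*(I)*conj(-1) + 1*(exp(I*pi/4))*conj(I)]
      = (1/8)[(1) + (exp(I*pi/4)) + (I) + (-exp(-I*pi/4)) + (-1) + (exp(-3*I*pi/4)) + (-I) + (-exp(3*I*pi/4))] = 0/8 = 0
  <chi_7*chi_0, chi_7> = (1/8)[1*(1)*conj(1) + 1*(exp(-I*pi/4))*conj(exp(-I*pi/4)) + 1*(-I)*conj(-I) + 1*(exp(-3*I*pi/4))*conj(exp(-3*I*pi/4)) + 1*(-1)*conj(-1) + 1*(exp(3*I*pi/4))*conj(exp(3*I*pi/4)) + 1*(I)*conj(I) + 1*(exp(I*pi/4))*conj(exp(I*pi/4))]
      = (1/8)[(1) + (1) + (1) + (1) + (1) + (1) + (1) + (1)] = 8/8 = 1
(Exp terms are combined using exp(i*s)*conj(exp(i*t)) = exp(i*(s-t)), and sums of them are collapsed using the identity that for every m > 1 the m distinct m-th roots of unity sum to 0, e.g. 1 + exp(2*I*pi/3) + exp(-2*I*pi/3) = 0.)
Hence the multiplicities are chi_7: 1. Dimension check: dim(chi_7)*dim(chi_0) = 1*1 = 1 and sum (mult * dim) = 1*1 = 1.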